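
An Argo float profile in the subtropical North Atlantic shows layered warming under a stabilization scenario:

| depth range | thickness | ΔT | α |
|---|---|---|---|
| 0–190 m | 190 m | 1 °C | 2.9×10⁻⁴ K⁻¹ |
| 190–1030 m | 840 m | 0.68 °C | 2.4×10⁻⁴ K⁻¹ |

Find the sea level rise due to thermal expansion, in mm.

about 192 mm

190 × 2.9×10⁻⁴ × 1 = 0.05510 m
0.68 × 2.4×10⁻⁴ × 840 = 0.137088 m
Δh = 0.05510 + 0.137088 = 0.192188 m ≈ 192 mm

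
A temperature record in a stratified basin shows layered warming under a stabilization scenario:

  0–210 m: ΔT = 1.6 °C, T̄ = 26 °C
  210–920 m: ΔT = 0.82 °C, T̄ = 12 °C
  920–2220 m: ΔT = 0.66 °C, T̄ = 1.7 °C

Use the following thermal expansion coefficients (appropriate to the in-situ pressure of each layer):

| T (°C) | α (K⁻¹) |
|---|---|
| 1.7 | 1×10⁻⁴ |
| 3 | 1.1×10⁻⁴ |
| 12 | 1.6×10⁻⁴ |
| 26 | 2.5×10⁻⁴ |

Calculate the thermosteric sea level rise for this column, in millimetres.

Layer 1 at 26 °C → α = 2.5×10⁻⁴ K⁻¹
Layer 2 at 12 °C → α = 1.6×10⁻⁴ K⁻¹
Layer 3 at 1.7 °C → α = 1×10⁻⁴ K⁻¹
Layer 1: 2.5×10⁻⁴ × 1.6 × 210 = 0.08400 m
710 × 0.82 × 1.6×10⁻⁴ = 0.093152 m
920–2220 m: 1×10⁻⁴ × 0.66 × 1300 = 0.08580 m
Δh = 0.08400 + 0.093152 + 0.08580 = 0.262952 m ≈ 260 mm

about 260 mm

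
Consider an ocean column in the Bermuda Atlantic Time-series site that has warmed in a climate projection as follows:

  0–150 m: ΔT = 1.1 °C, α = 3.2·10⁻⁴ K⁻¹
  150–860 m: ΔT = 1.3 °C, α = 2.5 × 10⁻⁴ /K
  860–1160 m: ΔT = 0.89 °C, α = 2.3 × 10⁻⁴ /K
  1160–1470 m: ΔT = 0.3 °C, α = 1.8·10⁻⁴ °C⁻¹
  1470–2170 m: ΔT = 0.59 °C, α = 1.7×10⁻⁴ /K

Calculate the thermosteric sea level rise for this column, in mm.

430 mm

150 × 1.1 × 3.2×10⁻⁴ = 0.05280 m
Layer 2: 710 × 2.5×10⁻⁴ × 1.3 = 0.23075 m
Layer 3: 300 × 2.3×10⁻⁴ × 0.89 = 0.06141 m
310 × 1.8×10⁻⁴ × 0.3 = 0.01674 m
Layer 5: 0.59 × 1.7×10⁻⁴ × 700 = 0.07021 m
Δh = 0.05280 + 0.23075 + 0.06141 + 0.01674 + 0.07021 = 0.43191 m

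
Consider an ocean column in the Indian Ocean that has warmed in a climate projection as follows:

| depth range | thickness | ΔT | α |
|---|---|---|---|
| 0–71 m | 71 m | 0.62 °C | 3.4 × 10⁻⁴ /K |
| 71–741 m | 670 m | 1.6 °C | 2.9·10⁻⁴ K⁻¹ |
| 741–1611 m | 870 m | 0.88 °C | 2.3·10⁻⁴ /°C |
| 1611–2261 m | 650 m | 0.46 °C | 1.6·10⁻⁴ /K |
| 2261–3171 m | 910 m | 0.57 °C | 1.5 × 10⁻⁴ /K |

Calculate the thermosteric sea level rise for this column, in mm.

Layer 1: 3.4×10⁻⁴ × 71 × 0.62 = 0.0149668 m
1.6 × 2.9×10⁻⁴ × 670 = 0.31088 m
Layer 3: 2.3×10⁻⁴ × 0.88 × 870 = 0.176088 m
1611–2261 m: 650 × 1.6×10⁻⁴ × 0.46 = 0.04784 m
1.5×10⁻⁴ × 910 × 0.57 = 0.077805 m
Δh = 0.0149668 + 0.31088 + 0.176088 + 0.04784 + 0.077805 = 0.6275798 m

Δh = 630 mm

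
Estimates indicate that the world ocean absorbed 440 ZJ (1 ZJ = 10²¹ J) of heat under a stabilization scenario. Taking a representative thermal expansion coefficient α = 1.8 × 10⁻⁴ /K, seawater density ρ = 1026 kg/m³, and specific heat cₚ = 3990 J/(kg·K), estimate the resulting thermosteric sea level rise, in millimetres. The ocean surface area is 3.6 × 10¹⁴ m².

Per unit area: Q = 440×10²¹ / (3.6×10¹⁴) ≈ 1.222×10⁹ J/m²
Δh = αQ/(ρcₚ) = 1.8×10⁻⁴ × 1.222×10⁹ / (1026 × 3990) ≈ 0.053731 m

54 mm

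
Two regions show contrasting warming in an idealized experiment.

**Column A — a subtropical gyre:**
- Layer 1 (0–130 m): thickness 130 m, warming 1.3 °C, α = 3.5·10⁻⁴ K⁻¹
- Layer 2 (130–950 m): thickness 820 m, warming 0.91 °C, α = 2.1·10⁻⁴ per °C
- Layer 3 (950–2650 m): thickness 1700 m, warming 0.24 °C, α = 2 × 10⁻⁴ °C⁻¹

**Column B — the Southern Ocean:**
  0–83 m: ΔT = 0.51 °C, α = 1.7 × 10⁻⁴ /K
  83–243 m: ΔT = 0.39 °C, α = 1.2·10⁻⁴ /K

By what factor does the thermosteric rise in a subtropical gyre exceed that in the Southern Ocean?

A 0–130 m: 3.5×10⁻⁴ × 1.3 × 130 = 0.05915 m
A Layer 2: 0.91 × 820 × 2.1×10⁻⁴ = 0.156702 m
A Layer 3: 1700 × 2×10⁻⁴ × 0.24 = 0.08160 m
A total: 0.297452 m
B 0–83 m: 0.51 × 1.7×10⁻⁴ × 83 = 0.0071961 m
B Layer 2: 0.39 × 1.2×10⁻⁴ × 160 = 0.007488 m
B total: 0.0146841 m
Ratio: 0.297452 / 0.0146841 ≈ 20.26

a factor of 20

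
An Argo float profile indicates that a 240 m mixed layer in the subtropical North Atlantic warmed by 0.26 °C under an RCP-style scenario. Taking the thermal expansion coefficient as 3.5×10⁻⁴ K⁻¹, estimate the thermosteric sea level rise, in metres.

about 0.0218 m

Δh = αΔT·H = 3.5×10⁻⁴ × 0.26 × 240 = 0.02184 m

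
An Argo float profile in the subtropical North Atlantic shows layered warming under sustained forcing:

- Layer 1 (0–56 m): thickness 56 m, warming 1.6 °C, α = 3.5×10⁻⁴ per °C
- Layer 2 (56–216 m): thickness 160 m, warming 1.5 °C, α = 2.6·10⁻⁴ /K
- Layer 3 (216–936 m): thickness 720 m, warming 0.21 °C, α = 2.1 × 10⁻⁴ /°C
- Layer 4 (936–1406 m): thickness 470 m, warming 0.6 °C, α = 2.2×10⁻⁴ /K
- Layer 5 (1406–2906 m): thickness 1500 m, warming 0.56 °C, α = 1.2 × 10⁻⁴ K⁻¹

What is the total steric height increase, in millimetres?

Layer 1: 56 × 1.6 × 3.5×10⁻⁴ = 0.03136 m
Layer 2: 1.5 × 160 × 2.6×10⁻⁴ = 0.06240 m
216–936 m: 2.1×10⁻⁴ × 720 × 0.21 = 0.031752 m
936–1406 m: 470 × 2.2×10⁻⁴ × 0.6 = 0.06204 m
1.2×10⁻⁴ × 1500 × 0.56 = 0.10080 m
Δh = 0.03136 + 0.06240 + 0.031752 + 0.06204 + 0.10080 = 0.288352 m

about 288 mm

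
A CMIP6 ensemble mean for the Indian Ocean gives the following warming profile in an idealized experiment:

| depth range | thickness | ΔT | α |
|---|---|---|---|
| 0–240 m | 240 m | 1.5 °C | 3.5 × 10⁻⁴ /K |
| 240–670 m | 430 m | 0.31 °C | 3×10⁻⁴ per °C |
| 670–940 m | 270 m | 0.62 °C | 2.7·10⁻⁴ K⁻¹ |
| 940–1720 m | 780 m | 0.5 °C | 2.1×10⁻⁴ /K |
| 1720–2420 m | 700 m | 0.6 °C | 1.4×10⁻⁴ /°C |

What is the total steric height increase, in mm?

Layer 1: 1.5 × 240 × 3.5×10⁻⁴ = 0.12600 m
0.31 × 3×10⁻⁴ × 430 = 0.03999 m
2.7×10⁻⁴ × 0.62 × 270 = 0.045198 m
940–1720 m: 0.5 × 780 × 2.1×10⁻⁴ = 0.08190 m
Layer 5: 1.4×10⁻⁴ × 700 × 0.6 = 0.05880 m
Δh = 0.12600 + 0.03999 + 0.045198 + 0.08190 + 0.05880 = 0.351888 m

350 mm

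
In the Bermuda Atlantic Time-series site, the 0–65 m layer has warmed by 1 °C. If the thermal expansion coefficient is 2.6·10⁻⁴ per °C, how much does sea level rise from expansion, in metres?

Δh = 0.017 m

Δh = αΔT·H = 2.6×10⁻⁴ × 1 × 65 = 0.01690 m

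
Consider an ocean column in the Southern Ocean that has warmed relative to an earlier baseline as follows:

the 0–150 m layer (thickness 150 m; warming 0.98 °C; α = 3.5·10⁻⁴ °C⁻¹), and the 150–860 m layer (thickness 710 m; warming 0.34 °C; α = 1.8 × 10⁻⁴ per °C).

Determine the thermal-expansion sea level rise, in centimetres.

0–150 m: 3.5×10⁻⁴ × 0.98 × 150 = 0.05145 m
1.8×10⁻⁴ × 710 × 0.34 = 0.043452 m
Δh = 0.05145 + 0.043452 = 0.094902 m ≈ 9.49 cm

Δh = 9.49 cm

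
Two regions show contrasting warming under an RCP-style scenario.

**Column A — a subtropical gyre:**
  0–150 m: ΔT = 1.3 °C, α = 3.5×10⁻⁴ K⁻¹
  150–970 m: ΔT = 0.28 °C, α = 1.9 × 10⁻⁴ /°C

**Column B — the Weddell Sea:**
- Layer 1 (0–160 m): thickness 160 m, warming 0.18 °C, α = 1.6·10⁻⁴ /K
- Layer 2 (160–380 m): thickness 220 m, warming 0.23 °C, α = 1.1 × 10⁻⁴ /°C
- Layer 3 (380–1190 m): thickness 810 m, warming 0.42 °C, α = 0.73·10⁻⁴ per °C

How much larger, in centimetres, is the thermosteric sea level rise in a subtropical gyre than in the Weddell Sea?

7.7 cm

A 0–150 m: 3.5×10⁻⁴ × 150 × 1.3 = 0.06825 m
A 150–970 m: 1.9×10⁻⁴ × 820 × 0.28 = 0.043624 m
A total: 0.111874 m
B 0.18 × 1.6×10⁻⁴ × 160 = 0.004608 m
B 160–380 m: 220 × 1.1×10⁻⁴ × 0.23 = 0.005566 m
B Layer 3: 0.73×10⁻⁴ × 0.42 × 810 = 0.0248346 m
B total: 0.0350086 m
Difference: 0.111874 − 0.0350086 = 0.0768654 m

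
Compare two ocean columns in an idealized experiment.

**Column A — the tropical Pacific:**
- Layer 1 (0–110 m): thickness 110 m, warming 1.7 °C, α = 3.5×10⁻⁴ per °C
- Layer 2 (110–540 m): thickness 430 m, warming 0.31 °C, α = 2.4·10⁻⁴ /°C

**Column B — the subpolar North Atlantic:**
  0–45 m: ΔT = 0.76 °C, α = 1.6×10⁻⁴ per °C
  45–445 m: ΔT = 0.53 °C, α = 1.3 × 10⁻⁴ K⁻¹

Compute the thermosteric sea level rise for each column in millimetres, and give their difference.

A Layer 1: 110 × 1.7 × 3.5×10⁻⁴ = 0.06545 m
A Layer 2: 2.4×10⁻⁴ × 0.31 × 430 = 0.031992 m
A total: 0.097442 m
B 0–45 m: 45 × 0.76 × 1.6×10⁻⁴ = 0.005472 m
B Layer 2: 0.53 × 400 × 1.3×10⁻⁴ = 0.02756 m
B total: 0.033032 m
Difference: 0.097442 − 0.033032 = 0.06441 m

Δh_A ≈ 97 mm, Δh_B ≈ 33 mm; difference ≈ 64 mm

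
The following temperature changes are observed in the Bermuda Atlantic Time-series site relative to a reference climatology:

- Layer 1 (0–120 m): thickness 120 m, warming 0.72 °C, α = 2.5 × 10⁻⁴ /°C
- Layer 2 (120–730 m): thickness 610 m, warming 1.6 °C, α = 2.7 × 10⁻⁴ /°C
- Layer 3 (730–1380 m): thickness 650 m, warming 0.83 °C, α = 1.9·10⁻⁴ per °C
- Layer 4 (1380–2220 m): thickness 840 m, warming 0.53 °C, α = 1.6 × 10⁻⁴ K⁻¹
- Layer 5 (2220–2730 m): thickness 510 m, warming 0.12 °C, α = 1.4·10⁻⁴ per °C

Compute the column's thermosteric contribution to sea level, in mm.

0–120 m: 120 × 2.5×10⁻⁴ × 0.72 = 0.02160 m
1.6 × 2.7×10⁻⁴ × 610 = 0.26352 m
650 × 1.9×10⁻⁴ × 0.83 = 0.102505 m
1380–2220 m: 1.6×10⁻⁴ × 0.53 × 840 = 0.071232 m
Layer 5: 510 × 1.4×10⁻⁴ × 0.12 = 0.008568 m
Δh = 0.02160 + 0.26352 + 0.102505 + 0.071232 + 0.008568 = 0.467425 m ≈ 467 mm

about 467 mm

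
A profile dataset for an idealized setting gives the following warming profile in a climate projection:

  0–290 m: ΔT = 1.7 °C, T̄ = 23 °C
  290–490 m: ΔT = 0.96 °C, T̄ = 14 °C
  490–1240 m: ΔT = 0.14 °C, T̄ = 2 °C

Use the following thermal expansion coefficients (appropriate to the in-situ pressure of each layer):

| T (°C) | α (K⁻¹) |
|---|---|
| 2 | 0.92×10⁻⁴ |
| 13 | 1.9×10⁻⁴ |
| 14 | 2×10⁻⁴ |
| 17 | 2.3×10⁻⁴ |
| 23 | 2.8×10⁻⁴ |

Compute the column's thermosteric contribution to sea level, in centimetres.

Layer 1 at 23 °C → α = 2.8×10⁻⁴ K⁻¹
Layer 2 at 14 °C → α = 2×10⁻⁴ K⁻¹
Layer 3 at 2 °C → α = 0.92×10⁻⁴ K⁻¹
2.8×10⁻⁴ × 290 × 1.7 = 0.13804 m
Layer 2: 200 × 2×10⁻⁴ × 0.96 = 0.03840 m
Layer 3: 750 × 0.92×10⁻⁴ × 0.14 = 0.00966 m
Δh = 0.13804 + 0.03840 + 0.00966 = 0.18610 m

Δh = 18.6 cm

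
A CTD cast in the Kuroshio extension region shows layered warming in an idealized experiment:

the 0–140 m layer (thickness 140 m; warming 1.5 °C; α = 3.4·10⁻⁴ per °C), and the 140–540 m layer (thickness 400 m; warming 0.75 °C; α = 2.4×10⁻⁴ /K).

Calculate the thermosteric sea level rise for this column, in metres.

about 0.143 m

0–140 m: 140 × 3.4×10⁻⁴ × 1.5 = 0.07140 m
140–540 m: 0.75 × 400 × 2.4×10⁻⁴ = 0.07200 m
Δh = 0.07140 + 0.07200 = 0.14340 m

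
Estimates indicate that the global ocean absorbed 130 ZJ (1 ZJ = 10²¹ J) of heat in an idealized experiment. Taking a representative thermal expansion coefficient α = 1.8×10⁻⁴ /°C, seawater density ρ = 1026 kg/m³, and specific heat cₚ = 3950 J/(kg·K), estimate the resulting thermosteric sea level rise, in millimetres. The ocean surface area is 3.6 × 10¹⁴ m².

Per unit area: Q = 130×10²¹ / (3.6×10¹⁴) ≈ 3.611×10⁸ J/m²
Δh = αQ/(ρcₚ) = 1.8×10⁻⁴ × 3.611×10⁸ / (1026 × 3950) ≈ 0.016038 m

Δh ≈ 16.0 mm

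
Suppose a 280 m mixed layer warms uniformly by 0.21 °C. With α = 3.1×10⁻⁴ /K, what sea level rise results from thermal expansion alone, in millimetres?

18.2 mm of thermosteric rise

Δh = αΔT·H = 3.1×10⁻⁴ × 0.21 × 280 = 0.018228 m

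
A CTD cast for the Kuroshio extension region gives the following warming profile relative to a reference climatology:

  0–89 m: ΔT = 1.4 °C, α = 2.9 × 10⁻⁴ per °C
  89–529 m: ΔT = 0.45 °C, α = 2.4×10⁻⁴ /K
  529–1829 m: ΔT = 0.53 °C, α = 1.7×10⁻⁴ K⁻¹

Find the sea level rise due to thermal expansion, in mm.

200 mm

2.9×10⁻⁴ × 89 × 1.4 = 0.036134 m
2.4×10⁻⁴ × 0.45 × 440 = 0.04752 m
1300 × 1.7×10⁻⁴ × 0.53 = 0.11713 m
Δh = 0.036134 + 0.04752 + 0.11713 = 0.200784 m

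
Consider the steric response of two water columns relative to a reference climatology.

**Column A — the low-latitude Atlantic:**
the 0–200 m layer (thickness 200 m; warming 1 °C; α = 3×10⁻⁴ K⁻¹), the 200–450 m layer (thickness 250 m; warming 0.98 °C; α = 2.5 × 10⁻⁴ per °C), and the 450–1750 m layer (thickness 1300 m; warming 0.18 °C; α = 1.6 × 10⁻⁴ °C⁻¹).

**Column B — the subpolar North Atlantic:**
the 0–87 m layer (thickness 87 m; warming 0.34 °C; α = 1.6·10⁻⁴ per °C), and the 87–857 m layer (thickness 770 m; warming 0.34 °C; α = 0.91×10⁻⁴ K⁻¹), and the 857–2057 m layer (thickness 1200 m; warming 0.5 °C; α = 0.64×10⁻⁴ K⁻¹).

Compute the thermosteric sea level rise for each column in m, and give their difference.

A 1 × 3×10⁻⁴ × 200 = 0.06000 m
A Layer 2: 2.5×10⁻⁴ × 250 × 0.98 = 0.06125 m
A 450–1750 m: 0.18 × 1300 × 1.6×10⁻⁴ = 0.03744 m
A total: 0.15869 m
B 87 × 1.6×10⁻⁴ × 0.34 = 0.0047328 m
B 0.91×10⁻⁴ × 770 × 0.34 = 0.0238238 m
B 1200 × 0.64×10⁻⁴ × 0.5 = 0.03840 m
B total: 0.0669566 m
Difference: 0.15869 − 0.0669566 = 0.0917334 m

A: 0.159 m; B: 0.0670 m; difference 0.0917 m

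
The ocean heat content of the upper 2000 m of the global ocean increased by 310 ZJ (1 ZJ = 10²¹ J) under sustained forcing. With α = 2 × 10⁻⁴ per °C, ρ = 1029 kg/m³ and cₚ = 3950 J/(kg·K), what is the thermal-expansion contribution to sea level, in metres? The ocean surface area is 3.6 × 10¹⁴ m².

Per unit area: Q = 310×10²¹ / (3.6×10¹⁴) ≈ 8.611×10⁸ J/m²
Δh = αQ/(ρcₚ) = 2×10⁻⁴ × 8.611×10⁸ / (1029 × 3950) ≈ 0.042371 m

0.0424 m of thermosteric rise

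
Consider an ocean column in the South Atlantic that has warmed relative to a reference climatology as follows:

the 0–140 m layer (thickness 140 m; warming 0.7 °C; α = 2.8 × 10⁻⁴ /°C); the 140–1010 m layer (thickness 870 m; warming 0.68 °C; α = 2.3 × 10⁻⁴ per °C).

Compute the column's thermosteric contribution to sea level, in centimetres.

Layer 1: 140 × 0.7 × 2.8×10⁻⁴ = 0.02744 m
Layer 2: 0.68 × 2.3×10⁻⁴ × 870 = 0.136068 m
Δh = 0.02744 + 0.136068 = 0.163508 m

about 16.4 cm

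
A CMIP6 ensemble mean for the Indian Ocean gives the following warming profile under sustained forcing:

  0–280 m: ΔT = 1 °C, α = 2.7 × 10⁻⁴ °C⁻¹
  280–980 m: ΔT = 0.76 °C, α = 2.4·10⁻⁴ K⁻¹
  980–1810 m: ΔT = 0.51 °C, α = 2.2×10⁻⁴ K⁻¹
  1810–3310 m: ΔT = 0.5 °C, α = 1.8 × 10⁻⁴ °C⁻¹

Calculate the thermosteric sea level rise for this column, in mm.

about 431 mm

Layer 1: 2.7×10⁻⁴ × 1 × 280 = 0.07560 m
Layer 2: 2.4×10⁻⁴ × 700 × 0.76 = 0.12768 m
980–1810 m: 830 × 2.2×10⁻⁴ × 0.51 = 0.093126 m
0.5 × 1500 × 1.8×10⁻⁴ = 0.13500 m
Δh = 0.07560 + 0.12768 + 0.093126 + 0.13500 = 0.431406 m ≈ 431 mm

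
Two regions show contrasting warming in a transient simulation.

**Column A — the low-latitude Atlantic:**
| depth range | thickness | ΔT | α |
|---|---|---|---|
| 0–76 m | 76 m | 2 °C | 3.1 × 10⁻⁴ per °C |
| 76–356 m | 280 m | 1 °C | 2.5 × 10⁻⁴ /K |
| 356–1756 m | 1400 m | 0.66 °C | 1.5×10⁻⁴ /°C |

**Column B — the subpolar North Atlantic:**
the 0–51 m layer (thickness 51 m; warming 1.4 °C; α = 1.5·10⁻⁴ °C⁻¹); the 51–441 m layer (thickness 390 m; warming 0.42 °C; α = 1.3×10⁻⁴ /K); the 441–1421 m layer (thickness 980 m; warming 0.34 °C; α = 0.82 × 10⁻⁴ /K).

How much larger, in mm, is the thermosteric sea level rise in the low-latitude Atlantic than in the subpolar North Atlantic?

200 mm larger

A 2 × 3.1×10⁻⁴ × 76 = 0.04712 m
A Layer 2: 1 × 2.5×10⁻⁴ × 280 = 0.07000 m
A 356–1756 m: 1400 × 0.66 × 1.5×10⁻⁴ = 0.13860 m
A total: 0.25572 m
B 0–51 m: 51 × 1.5×10⁻⁴ × 1.4 = 0.01071 m
B 51–441 m: 390 × 1.3×10⁻⁴ × 0.42 = 0.021294 m
B Layer 3: 0.34 × 0.82×10⁻⁴ × 980 = 0.0273224 m
B total: 0.0593264 m
Difference: 0.25572 − 0.0593264 = 0.1963936 m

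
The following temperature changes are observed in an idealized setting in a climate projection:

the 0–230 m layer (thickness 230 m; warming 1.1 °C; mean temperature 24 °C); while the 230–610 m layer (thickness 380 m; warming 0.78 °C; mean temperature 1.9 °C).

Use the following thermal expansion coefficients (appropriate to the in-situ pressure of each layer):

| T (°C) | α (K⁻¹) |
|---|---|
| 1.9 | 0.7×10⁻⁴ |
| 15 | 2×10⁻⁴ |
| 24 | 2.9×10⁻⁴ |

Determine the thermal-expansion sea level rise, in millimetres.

Layer 1 at 24 °C → α = 2.9×10⁻⁴ K⁻¹
Layer 2 at 1.9 °C → α = 0.7×10⁻⁴ K⁻¹
Layer 1: 1.1 × 230 × 2.9×10⁻⁴ = 0.07337 m
Layer 2: 380 × 0.78 × 0.7×10⁻⁴ = 0.020748 m
Δh = 0.07337 + 0.020748 = 0.094118 m

Δh ≈ 94.1 mm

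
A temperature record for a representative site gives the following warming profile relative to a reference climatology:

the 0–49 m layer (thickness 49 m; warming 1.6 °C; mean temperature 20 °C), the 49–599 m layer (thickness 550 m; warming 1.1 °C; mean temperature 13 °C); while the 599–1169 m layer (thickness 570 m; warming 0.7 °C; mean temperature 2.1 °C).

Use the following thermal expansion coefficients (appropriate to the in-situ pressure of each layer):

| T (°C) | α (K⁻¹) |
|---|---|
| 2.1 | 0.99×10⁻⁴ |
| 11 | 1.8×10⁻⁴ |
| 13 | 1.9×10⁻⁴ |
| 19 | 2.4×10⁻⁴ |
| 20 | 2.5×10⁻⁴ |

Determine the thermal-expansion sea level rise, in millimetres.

Layer 1 at 20 °C → α = 2.5×10⁻⁴ K⁻¹
Layer 2 at 13 °C → α = 1.9×10⁻⁴ K⁻¹
Layer 3 at 2.1 °C → α = 0.99×10⁻⁴ K⁻¹
49 × 1.6 × 2.5×10⁻⁴ = 0.01960 m
1.1 × 550 × 1.9×10⁻⁴ = 0.11495 m
570 × 0.99×10⁻⁴ × 0.7 = 0.039501 m
Δh = 0.01960 + 0.11495 + 0.039501 = 0.174051 m

about 170 mm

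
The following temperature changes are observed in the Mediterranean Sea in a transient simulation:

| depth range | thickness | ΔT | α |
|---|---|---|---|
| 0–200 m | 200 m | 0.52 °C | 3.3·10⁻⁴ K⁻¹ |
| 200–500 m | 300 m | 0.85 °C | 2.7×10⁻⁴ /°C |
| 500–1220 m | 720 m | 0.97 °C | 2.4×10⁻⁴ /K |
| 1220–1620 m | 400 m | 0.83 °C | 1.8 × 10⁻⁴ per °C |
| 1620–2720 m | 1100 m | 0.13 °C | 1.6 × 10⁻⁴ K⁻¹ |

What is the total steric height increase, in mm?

Δh ≈ 353 mm

0–200 m: 3.3×10⁻⁴ × 0.52 × 200 = 0.03432 m
Layer 2: 2.7×10⁻⁴ × 0.85 × 300 = 0.06885 m
Layer 3: 720 × 2.4×10⁻⁴ × 0.97 = 0.167616 m
1.8×10⁻⁴ × 0.83 × 400 = 0.05976 m
1620–2720 m: 1.6×10⁻⁴ × 0.13 × 1100 = 0.02288 m
Δh = 0.03432 + 0.06885 + 0.167616 + 0.05976 + 0.02288 = 0.353426 m ≈ 353 mm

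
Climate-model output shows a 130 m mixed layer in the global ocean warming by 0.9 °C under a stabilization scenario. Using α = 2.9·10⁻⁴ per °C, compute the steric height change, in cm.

Δh = αΔT·H = 2.9×10⁻⁴ × 0.9 × 130 = 0.03393 m

Δh = 3.4 cm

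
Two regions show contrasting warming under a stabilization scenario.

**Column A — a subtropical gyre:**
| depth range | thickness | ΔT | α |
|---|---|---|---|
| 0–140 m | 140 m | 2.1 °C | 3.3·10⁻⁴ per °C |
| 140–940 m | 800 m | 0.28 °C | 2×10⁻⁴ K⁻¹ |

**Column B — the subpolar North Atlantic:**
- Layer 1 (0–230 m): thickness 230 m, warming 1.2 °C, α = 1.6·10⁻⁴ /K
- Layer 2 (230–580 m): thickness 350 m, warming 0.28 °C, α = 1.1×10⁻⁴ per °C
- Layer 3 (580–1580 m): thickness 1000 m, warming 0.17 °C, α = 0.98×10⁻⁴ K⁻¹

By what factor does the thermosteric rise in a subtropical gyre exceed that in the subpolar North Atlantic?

a factor of 1.98

A Layer 1: 2.1 × 140 × 3.3×10⁻⁴ = 0.09702 m
A 0.28 × 2×10⁻⁴ × 800 = 0.04480 m
A total: 0.14182 m
B 1.6×10⁻⁴ × 230 × 1.2 = 0.04416 m
B 230–580 m: 1.1×10⁻⁴ × 350 × 0.28 = 0.01078 m
B Layer 3: 1000 × 0.98×10⁻⁴ × 0.17 = 0.01666 m
B total: 0.07160 m
Ratio: 0.14182 / 0.07160 ≈ 1.981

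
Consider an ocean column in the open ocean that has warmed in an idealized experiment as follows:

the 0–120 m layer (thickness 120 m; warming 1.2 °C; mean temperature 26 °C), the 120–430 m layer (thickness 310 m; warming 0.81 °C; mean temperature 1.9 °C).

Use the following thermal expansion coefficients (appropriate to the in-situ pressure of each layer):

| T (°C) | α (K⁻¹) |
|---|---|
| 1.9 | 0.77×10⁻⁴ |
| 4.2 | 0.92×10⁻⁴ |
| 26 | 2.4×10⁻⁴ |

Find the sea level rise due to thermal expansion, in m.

Layer 1 at 26 °C → α = 2.4×10⁻⁴ K⁻¹
Layer 2 at 1.9 °C → α = 0.77×10⁻⁴ K⁻¹
120 × 2.4×10⁻⁴ × 1.2 = 0.03456 m
Layer 2: 0.81 × 310 × 0.77×10⁻⁴ = 0.0193347 m
Δh = 0.03456 + 0.0193347 = 0.0538947 m

0.0539 m of thermosteric rise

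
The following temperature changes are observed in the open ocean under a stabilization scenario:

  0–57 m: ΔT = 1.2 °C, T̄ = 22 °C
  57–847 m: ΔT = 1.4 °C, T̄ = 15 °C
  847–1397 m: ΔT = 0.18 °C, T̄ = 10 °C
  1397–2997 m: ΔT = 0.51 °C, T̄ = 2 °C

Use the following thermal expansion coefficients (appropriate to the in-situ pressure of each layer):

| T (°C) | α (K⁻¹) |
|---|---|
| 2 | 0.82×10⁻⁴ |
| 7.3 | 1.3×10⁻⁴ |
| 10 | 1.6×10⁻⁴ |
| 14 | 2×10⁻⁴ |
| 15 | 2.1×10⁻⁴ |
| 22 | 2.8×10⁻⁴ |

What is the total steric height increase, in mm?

Layer 1 at 22 °C → α = 2.8×10⁻⁴ K⁻¹
Layer 2 at 15 °C → α = 2.1×10⁻⁴ K⁻¹
Layer 3 at 10 °C → α = 1.6×10⁻⁴ K⁻¹
Layer 4 at 2 °C → α = 0.82×10⁻⁴ K⁻¹
Layer 1: 57 × 2.8×10⁻⁴ × 1.2 = 0.019152 m
57–847 m: 2.1×10⁻⁴ × 790 × 1.4 = 0.23226 m
0.18 × 1.6×10⁻⁴ × 550 = 0.01584 m
1397–2997 m: 0.51 × 1600 × 0.82×10⁻⁴ = 0.066912 m
Δh = 0.019152 + 0.23226 + 0.01584 + 0.066912 = 0.334164 m

Δh = 334 mm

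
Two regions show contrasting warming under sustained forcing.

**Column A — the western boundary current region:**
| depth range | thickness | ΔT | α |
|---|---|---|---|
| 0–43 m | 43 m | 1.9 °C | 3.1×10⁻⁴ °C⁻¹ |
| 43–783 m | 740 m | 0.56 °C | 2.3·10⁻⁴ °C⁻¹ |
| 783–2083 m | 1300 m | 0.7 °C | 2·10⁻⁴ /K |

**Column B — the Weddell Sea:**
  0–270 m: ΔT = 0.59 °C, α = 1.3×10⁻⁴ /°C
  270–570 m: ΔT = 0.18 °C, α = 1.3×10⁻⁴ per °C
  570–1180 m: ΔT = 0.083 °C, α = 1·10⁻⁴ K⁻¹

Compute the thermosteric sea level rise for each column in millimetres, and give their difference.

A 43 × 3.1×10⁻⁴ × 1.9 = 0.025327 m
A 2.3×10⁻⁴ × 740 × 0.56 = 0.095312 m
A Layer 3: 0.7 × 1300 × 2×10⁻⁴ = 0.18200 m
A total: 0.302639 m
B 270 × 1.3×10⁻⁴ × 0.59 = 0.020709 m
B Layer 2: 300 × 0.18 × 1.3×10⁻⁴ = 0.00702 m
B 570–1180 m: 1×10⁻⁴ × 610 × 0.083 = 0.005063 m
B total: 0.032792 m
Difference: 0.302639 − 0.032792 = 0.269847 m

A: 303 mm; B: 32.8 mm; difference 270 mm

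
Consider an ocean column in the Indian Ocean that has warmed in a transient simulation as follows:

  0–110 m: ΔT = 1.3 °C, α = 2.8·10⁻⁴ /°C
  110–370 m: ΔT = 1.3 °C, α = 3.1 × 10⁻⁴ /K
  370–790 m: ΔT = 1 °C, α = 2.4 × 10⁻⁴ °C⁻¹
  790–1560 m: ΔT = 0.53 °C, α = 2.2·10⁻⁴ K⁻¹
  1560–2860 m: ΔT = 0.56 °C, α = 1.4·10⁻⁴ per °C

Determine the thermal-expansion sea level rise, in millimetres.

Δh = 440 mm

1.3 × 110 × 2.8×10⁻⁴ = 0.04004 m
110–370 m: 260 × 1.3 × 3.1×10⁻⁴ = 0.10478 m
1 × 420 × 2.4×10⁻⁴ = 0.10080 m
2.2×10⁻⁴ × 770 × 0.53 = 0.089782 m
Layer 5: 0.56 × 1.4×10⁻⁴ × 1300 = 0.10192 m
Δh = 0.04004 + 0.10478 + 0.10080 + 0.089782 + 0.10192 = 0.437322 m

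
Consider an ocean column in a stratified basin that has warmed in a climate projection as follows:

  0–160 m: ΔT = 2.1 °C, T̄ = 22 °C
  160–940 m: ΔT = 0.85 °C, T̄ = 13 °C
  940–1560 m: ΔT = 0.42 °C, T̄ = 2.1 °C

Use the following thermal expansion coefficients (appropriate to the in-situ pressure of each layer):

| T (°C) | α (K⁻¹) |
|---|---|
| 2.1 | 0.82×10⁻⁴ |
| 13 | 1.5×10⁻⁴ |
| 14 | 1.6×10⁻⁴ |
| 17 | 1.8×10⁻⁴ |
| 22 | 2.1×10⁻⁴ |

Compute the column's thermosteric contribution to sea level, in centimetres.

19 cm

Layer 1 at 22 °C → α = 2.1×10⁻⁴ K⁻¹
Layer 2 at 13 °C → α = 1.5×10⁻⁴ K⁻¹
Layer 3 at 2.1 °C → α = 0.82×10⁻⁴ K⁻¹
2.1×10⁻⁴ × 2.1 × 160 = 0.07056 m
Layer 2: 0.85 × 1.5×10⁻⁴ × 780 = 0.09945 m
Layer 3: 0.82×10⁻⁴ × 620 × 0.42 = 0.0213528 m
Δh = 0.07056 + 0.09945 + 0.0213528 = 0.1913628 m ≈ 19 cm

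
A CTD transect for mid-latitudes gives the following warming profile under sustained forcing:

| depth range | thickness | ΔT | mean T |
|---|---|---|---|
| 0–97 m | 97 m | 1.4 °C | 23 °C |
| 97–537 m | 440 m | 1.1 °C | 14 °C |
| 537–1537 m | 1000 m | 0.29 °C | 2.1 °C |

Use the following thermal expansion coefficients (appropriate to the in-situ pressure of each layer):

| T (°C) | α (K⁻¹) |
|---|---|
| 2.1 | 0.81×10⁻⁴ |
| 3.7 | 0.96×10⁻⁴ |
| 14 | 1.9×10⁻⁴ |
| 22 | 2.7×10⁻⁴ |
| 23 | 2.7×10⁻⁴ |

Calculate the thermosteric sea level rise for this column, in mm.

Δh ≈ 152 mm

Layer 1 at 23 °C → α = 2.7×10⁻⁴ K⁻¹
Layer 2 at 14 °C → α = 1.9×10⁻⁴ K⁻¹
Layer 3 at 2.1 °C → α = 0.81×10⁻⁴ K⁻¹
Layer 1: 2.7×10⁻⁴ × 1.4 × 97 = 0.036666 m
Layer 2: 1.9×10⁻⁴ × 1.1 × 440 = 0.09196 m
537–1537 m: 1000 × 0.29 × 0.81×10⁻⁴ = 0.02349 m
Δh = 0.036666 + 0.09196 + 0.02349 = 0.152116 m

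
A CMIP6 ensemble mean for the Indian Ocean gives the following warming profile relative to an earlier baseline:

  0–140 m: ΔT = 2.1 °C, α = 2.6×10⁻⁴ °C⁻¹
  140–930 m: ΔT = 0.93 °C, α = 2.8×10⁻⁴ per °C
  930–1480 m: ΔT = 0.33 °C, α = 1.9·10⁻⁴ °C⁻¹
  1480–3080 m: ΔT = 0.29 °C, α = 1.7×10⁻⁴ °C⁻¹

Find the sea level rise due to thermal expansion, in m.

Layer 1: 140 × 2.6×10⁻⁴ × 2.1 = 0.07644 m
Layer 2: 0.93 × 2.8×10⁻⁴ × 790 = 0.205716 m
Layer 3: 0.33 × 550 × 1.9×10⁻⁴ = 0.034485 m
0.29 × 1.7×10⁻⁴ × 1600 = 0.07888 m
Δh = 0.07644 + 0.205716 + 0.034485 + 0.07888 = 0.395521 m ≈ 0.396 m

Δh = 0.396 m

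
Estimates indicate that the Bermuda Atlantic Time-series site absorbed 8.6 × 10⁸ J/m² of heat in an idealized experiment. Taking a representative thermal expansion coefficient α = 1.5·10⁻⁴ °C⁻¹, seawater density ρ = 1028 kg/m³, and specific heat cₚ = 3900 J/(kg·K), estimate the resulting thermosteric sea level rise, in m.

0.0322 m of thermosteric rise

Δh = αQ/(ρcₚ) = 1.5×10⁻⁴ × 8.6×10⁸ / (1028 × 3900) ≈ 0.032176 m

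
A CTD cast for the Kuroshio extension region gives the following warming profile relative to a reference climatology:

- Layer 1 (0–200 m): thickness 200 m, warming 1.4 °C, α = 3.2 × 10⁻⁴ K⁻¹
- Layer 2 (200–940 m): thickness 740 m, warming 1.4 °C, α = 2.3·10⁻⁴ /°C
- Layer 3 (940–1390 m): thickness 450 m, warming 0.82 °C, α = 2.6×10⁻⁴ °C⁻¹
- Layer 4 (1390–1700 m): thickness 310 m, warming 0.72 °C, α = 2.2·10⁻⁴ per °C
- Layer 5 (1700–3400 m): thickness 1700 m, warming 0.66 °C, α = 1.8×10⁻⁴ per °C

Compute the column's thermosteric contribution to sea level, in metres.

0.67 m of thermosteric rise

3.2×10⁻⁴ × 200 × 1.4 = 0.08960 m
Layer 2: 1.4 × 740 × 2.3×10⁻⁴ = 0.23828 m
Layer 3: 450 × 2.6×10⁻⁴ × 0.82 = 0.09594 m
0.72 × 2.2×10⁻⁴ × 310 = 0.049104 m
Layer 5: 1.8×10⁻⁴ × 0.66 × 1700 = 0.20196 m
Δh = 0.08960 + 0.23828 + 0.09594 + 0.049104 + 0.20196 = 0.674884 m ≈ 0.67 m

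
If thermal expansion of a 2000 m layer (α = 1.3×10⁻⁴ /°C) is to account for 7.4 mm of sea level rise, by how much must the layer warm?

ΔT = Δh/(αH) = 0.0074 / (1.3×10⁻⁴ × 2000) ≈ 0.02846 °C

ΔT ≈ 0.0285 °C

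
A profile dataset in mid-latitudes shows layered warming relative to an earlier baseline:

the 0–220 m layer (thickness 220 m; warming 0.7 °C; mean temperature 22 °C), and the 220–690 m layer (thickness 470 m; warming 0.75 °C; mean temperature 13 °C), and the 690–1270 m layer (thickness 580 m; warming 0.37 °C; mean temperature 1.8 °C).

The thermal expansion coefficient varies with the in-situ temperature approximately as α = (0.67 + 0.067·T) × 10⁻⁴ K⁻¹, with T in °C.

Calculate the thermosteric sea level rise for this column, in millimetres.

Layer 1: α = (0.67 + 0.067×22)×10⁻⁴ = 2.144×10⁻⁴ K⁻¹
Layer 2: α = (0.67 + 0.067×13)×10⁻⁴ = 1.541×10⁻⁴ K⁻¹
Layer 3: α = (0.67 + 0.067×1.8)×10⁻⁴ = 0.7906×10⁻⁴ K⁻¹
220 × 0.7 × 2.144×10⁻⁴ = 0.0330176 m
0.75 × 1.541×10⁻⁴ × 470 = 0.05432025 m
0.7906×10⁻⁴ × 0.37 × 580 = 0.016966276 m
Δh = 0.0330176 + 0.05432025 + 0.016966276 = 0.104304126 m

Δh = 104 mm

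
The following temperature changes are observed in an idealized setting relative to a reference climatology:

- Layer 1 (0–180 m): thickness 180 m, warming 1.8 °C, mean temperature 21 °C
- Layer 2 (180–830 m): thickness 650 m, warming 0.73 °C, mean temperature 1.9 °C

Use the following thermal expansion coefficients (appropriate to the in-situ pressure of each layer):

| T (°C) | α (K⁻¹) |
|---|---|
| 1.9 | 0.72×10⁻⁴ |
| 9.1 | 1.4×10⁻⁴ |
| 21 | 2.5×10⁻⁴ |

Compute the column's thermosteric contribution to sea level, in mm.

115 mm of thermosteric rise

Layer 1 at 21 °C → α = 2.5×10⁻⁴ K⁻¹
Layer 2 at 1.9 °C → α = 0.72×10⁻⁴ K⁻¹
Layer 1: 1.8 × 180 × 2.5×10⁻⁴ = 0.08100 m
Layer 2: 650 × 0.73 × 0.72×10⁻⁴ = 0.034164 m
Δh = 0.08100 + 0.034164 = 0.115164 m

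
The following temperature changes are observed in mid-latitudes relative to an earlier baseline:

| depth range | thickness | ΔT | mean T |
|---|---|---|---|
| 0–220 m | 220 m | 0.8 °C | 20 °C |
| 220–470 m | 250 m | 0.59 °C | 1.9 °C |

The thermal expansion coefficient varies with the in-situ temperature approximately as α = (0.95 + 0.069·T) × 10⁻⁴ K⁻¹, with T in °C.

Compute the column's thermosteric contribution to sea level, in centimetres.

5.70 cm of thermosteric rise

Layer 1: α = (0.95 + 0.069×20)×10⁻⁴ = 2.33×10⁻⁴ K⁻¹
Layer 2: α = (0.95 + 0.069×1.9)×10⁻⁴ = 1.0811×10⁻⁴ K⁻¹
Layer 1: 0.8 × 220 × 2.33×10⁻⁴ = 0.041008 m
220–470 m: 0.59 × 1.0811×10⁻⁴ × 250 = 0.015946225 m
Δh = 0.041008 + 0.015946225 = 0.056954225 m ≈ 5.70 cm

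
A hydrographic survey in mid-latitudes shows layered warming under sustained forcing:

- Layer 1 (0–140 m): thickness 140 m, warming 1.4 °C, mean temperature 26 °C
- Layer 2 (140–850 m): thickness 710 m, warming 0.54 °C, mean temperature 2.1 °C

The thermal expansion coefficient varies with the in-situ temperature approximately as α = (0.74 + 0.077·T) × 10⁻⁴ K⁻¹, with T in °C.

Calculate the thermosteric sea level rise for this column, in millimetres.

about 88 mm

Layer 1: α = (0.74 + 0.077×26)×10⁻⁴ = 2.742×10⁻⁴ K⁻¹
Layer 2: α = (0.74 + 0.077×2.1)×10⁻⁴ = 0.9017×10⁻⁴ K⁻¹
Layer 1: 140 × 1.4 × 2.742×10⁻⁴ = 0.0537432 m
Layer 2: 0.9017×10⁻⁴ × 0.54 × 710 = 0.034571178 m
Δh = 0.0537432 + 0.034571178 = 0.088314378 m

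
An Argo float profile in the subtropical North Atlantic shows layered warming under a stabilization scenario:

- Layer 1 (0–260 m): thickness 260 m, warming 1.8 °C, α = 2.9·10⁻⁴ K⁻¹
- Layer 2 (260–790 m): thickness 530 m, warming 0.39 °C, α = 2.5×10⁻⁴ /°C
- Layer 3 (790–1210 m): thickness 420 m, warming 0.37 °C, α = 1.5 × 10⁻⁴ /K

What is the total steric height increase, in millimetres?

260 × 1.8 × 2.9×10⁻⁴ = 0.13572 m
Layer 2: 0.39 × 530 × 2.5×10⁻⁴ = 0.051675 m
790–1210 m: 1.5×10⁻⁴ × 0.37 × 420 = 0.02331 m
Δh = 0.13572 + 0.051675 + 0.02331 = 0.210705 m ≈ 211 mm

211 mm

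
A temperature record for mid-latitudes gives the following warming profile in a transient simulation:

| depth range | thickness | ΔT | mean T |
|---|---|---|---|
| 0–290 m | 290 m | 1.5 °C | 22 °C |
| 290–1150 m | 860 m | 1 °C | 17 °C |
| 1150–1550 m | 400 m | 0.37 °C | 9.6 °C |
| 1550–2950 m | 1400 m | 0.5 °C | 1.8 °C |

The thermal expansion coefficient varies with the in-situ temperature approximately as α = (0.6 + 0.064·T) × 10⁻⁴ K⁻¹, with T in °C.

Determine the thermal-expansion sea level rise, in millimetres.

301 mm

Layer 1: α = (0.6 + 0.064×22)×10⁻⁴ = 2.008×10⁻⁴ K⁻¹
Layer 2: α = (0.6 + 0.064×17)×10⁻⁴ = 1.688×10⁻⁴ K⁻¹
Layer 3: α = (0.6 + 0.064×9.6)×10⁻⁴ = 1.2144×10⁻⁴ K⁻¹
Layer 4: α = (0.6 + 0.064×1.8)×10⁻⁴ = 0.7152×10⁻⁴ K⁻¹
Layer 1: 290 × 1.5 × 2.008×10⁻⁴ = 0.087348 m
290–1150 m: 1 × 860 × 1.688×10⁻⁴ = 0.145168 m
Layer 3: 400 × 0.37 × 1.2144×10⁻⁴ = 0.01797312 m
1550–2950 m: 0.7152×10⁻⁴ × 1400 × 0.5 = 0.050064 m
Δh = 0.087348 + 0.145168 + 0.01797312 + 0.050064 = 0.30055312 m ≈ 301 mm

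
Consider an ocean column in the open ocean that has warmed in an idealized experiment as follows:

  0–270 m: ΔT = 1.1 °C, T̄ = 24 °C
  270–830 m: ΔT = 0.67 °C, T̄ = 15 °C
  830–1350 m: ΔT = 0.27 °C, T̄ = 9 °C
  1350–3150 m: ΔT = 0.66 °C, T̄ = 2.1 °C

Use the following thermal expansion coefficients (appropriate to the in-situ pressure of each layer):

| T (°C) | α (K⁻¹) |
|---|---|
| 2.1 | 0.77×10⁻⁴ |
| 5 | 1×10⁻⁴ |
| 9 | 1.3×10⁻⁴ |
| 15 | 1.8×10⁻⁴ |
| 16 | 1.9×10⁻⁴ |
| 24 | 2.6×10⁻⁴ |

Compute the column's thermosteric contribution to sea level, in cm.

Δh ≈ 25.4 cm

Layer 1 at 24 °C → α = 2.6×10⁻⁴ K⁻¹
Layer 2 at 15 °C → α = 1.8×10⁻⁴ K⁻¹
Layer 3 at 9 °C → α = 1.3×10⁻⁴ K⁻¹
Layer 4 at 2.1 °C → α = 0.77×10⁻⁴ K⁻¹
Layer 1: 2.6×10⁻⁴ × 270 × 1.1 = 0.07722 m
0.67 × 1.8×10⁻⁴ × 560 = 0.067536 m
830–1350 m: 1.3×10⁻⁴ × 0.27 × 520 = 0.018252 m
Layer 4: 0.66 × 0.77×10⁻⁴ × 1800 = 0.091476 m
Δh = 0.07722 + 0.067536 + 0.018252 + 0.091476 = 0.254484 m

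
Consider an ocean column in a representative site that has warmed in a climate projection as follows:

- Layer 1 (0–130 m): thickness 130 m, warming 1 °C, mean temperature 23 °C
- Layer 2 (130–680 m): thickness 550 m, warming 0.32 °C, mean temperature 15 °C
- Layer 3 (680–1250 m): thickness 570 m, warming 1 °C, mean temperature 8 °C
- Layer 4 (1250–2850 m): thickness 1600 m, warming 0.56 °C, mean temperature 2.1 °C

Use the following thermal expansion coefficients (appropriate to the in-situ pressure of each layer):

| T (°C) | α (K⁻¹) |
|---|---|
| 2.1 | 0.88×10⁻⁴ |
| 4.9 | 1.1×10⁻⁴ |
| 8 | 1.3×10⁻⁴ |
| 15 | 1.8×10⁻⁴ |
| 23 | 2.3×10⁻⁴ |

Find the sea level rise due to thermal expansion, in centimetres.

Δh ≈ 21 cm

Layer 1 at 23 °C → α = 2.3×10⁻⁴ K⁻¹
Layer 2 at 15 °C → α = 1.8×10⁻⁴ K⁻¹
Layer 3 at 8 °C → α = 1.3×10⁻⁴ K⁻¹
Layer 4 at 2.1 °C → α = 0.88×10⁻⁴ K⁻¹
Layer 1: 1 × 2.3×10⁻⁴ × 130 = 0.02990 m
Layer 2: 550 × 1.8×10⁻⁴ × 0.32 = 0.03168 m
Layer 3: 1 × 570 × 1.3×10⁻⁴ = 0.07410 m
Layer 4: 0.56 × 0.88×10⁻⁴ × 1600 = 0.078848 m
Δh = 0.02990 + 0.03168 + 0.07410 + 0.078848 = 0.214528 m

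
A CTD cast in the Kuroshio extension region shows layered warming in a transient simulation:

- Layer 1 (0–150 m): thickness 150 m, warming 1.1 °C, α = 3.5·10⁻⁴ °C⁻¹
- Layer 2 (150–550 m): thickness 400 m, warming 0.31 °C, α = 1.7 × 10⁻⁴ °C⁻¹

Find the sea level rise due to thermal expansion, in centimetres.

Δh = 7.88 cm

0–150 m: 150 × 1.1 × 3.5×10⁻⁴ = 0.05775 m
150–550 m: 1.7×10⁻⁴ × 400 × 0.31 = 0.02108 m
Δh = 0.05775 + 0.02108 = 0.07883 m ≈ 7.88 cm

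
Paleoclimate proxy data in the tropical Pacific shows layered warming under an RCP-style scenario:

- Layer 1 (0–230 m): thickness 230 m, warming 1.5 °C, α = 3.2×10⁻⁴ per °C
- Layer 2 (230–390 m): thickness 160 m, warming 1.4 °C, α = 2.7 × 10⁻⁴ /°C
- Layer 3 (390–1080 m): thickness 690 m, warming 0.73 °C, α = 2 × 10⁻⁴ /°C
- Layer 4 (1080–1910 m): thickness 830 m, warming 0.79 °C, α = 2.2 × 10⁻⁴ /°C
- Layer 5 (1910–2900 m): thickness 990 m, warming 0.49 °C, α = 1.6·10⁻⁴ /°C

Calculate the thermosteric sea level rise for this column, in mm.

3.2×10⁻⁴ × 230 × 1.5 = 0.11040 m
230–390 m: 1.4 × 160 × 2.7×10⁻⁴ = 0.06048 m
Layer 3: 0.73 × 2×10⁻⁴ × 690 = 0.10074 m
Layer 4: 0.79 × 830 × 2.2×10⁻⁴ = 0.144254 m
Layer 5: 0.49 × 1.6×10⁻⁴ × 990 = 0.077616 m
Δh = 0.11040 + 0.06048 + 0.10074 + 0.144254 + 0.077616 = 0.49349 m

493 mm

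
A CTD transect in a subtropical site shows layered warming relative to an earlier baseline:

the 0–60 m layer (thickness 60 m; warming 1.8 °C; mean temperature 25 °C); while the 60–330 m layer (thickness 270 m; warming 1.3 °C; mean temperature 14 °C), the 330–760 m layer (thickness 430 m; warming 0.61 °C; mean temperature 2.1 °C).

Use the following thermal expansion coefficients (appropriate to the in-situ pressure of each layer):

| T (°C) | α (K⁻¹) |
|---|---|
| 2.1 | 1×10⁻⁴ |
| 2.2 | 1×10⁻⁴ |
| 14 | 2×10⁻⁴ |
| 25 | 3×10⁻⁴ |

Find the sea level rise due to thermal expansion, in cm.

Δh = 12.9 cm

Layer 1 at 25 °C → α = 3×10⁻⁴ K⁻¹
Layer 2 at 14 °C → α = 2×10⁻⁴ K⁻¹
Layer 3 at 2.1 °C → α = 1×10⁻⁴ K⁻¹
Layer 1: 60 × 3×10⁻⁴ × 1.8 = 0.03240 m
Layer 2: 1.3 × 270 × 2×10⁻⁴ = 0.07020 m
Layer 3: 430 × 0.61 × 1×10⁻⁴ = 0.02623 m
Δh = 0.03240 + 0.07020 + 0.02623 = 0.12883 m ≈ 12.9 cm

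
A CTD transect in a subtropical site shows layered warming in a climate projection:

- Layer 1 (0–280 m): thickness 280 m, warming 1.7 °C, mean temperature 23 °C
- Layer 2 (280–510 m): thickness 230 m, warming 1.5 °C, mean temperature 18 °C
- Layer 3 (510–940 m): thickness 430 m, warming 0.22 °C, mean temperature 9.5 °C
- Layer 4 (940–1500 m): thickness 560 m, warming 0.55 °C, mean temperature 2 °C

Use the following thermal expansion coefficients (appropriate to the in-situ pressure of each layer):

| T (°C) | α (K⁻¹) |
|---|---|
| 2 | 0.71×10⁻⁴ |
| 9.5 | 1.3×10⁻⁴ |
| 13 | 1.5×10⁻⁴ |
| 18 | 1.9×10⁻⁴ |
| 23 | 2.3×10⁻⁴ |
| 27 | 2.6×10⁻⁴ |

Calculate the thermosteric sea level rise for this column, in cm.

Layer 1 at 23 °C → α = 2.3×10⁻⁴ K⁻¹
Layer 2 at 18 °C → α = 1.9×10⁻⁴ K⁻¹
Layer 3 at 9.5 °C → α = 1.3×10⁻⁴ K⁻¹
Layer 4 at 2 °C → α = 0.71×10⁻⁴ K⁻¹
Layer 1: 1.7 × 280 × 2.3×10⁻⁴ = 0.10948 m
230 × 1.5 × 1.9×10⁻⁴ = 0.06555 m
1.3×10⁻⁴ × 0.22 × 430 = 0.012298 m
Layer 4: 0.71×10⁻⁴ × 0.55 × 560 = 0.021868 m
Δh = 0.10948 + 0.06555 + 0.012298 + 0.021868 = 0.209196 m ≈ 21 cm

21 cm of thermosteric rise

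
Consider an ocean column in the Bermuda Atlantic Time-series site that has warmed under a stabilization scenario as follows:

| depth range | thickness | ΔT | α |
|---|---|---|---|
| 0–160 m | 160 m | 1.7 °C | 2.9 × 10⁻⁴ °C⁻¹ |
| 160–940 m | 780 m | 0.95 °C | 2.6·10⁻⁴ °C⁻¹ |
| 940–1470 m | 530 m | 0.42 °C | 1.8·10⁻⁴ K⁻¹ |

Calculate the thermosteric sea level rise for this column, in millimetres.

Δh = 312 mm

2.9×10⁻⁴ × 160 × 1.7 = 0.07888 m
Layer 2: 2.6×10⁻⁴ × 780 × 0.95 = 0.19266 m
0.42 × 530 × 1.8×10⁻⁴ = 0.040068 m
Δh = 0.07888 + 0.19266 + 0.040068 = 0.311608 m ≈ 312 mm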